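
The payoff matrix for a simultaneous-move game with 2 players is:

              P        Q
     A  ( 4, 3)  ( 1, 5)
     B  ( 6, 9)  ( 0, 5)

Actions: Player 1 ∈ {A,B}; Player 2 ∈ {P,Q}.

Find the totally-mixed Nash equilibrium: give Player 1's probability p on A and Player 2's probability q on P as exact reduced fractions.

(p,q) = (2/3, 1/3)

P1 indiff ⇒ q·4+(1-q)·1 = q·6+(1-q)·0 ⇒ q(-2) = (1-q)(-1) ⇒ q = 1/3
P2 indiff ⇒ p·3+(1-p)·9 = p·5+(1-p)·5 ⇒ p(-2) = (1-p)(-4) ⇒ p = 2/3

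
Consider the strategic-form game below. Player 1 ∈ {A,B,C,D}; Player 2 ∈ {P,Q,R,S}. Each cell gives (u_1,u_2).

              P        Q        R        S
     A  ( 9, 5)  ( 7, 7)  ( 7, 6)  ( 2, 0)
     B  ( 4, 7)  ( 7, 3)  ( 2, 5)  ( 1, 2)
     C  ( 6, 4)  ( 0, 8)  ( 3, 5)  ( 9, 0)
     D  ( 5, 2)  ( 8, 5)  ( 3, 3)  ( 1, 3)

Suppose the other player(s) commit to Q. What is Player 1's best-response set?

u_1(A vs Q) = 7
u_1(B vs Q) = 7
u_1(C vs Q) = 0
u_1(D vs Q) = 8
max payoff 8 at {D}

BR_1 = {D}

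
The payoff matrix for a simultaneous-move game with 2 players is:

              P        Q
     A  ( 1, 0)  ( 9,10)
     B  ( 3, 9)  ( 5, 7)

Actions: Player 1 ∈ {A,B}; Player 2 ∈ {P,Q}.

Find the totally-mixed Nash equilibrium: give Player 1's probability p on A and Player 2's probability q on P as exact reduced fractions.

P1 mixes 1/6 on A; P2 mixes 2/3 on P

P1 indiff ⇒ q·1+(1-q)·9 = q·3+(1-q)·5 ⇒ q(-2) = (1-q)(-4) ⇒ q = 2/3
P2 indiff ⇒ p·0+(1-p)·9 = p·10+(1-p)·7 ⇒ p(-10) = (1-p)(-2) ⇒ p = 1/6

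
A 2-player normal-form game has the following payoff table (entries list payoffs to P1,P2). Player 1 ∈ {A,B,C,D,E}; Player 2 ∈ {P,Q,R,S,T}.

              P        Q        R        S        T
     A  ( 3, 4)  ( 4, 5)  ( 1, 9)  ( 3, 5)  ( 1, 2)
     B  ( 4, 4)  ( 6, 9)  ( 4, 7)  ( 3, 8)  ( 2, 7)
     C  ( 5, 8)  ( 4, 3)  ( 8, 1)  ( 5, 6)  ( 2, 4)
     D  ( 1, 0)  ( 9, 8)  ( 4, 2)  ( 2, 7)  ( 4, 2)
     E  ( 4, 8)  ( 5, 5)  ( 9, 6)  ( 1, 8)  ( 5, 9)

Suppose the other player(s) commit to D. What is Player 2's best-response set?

P2 best: {Q}

u_2(P vs D) = 0
u_2(Q vs D) = 8
u_2(R vs D) = 2
u_2(S vs D) = 7
u_2(T vs D) = 2
max payoff 8 at {Q}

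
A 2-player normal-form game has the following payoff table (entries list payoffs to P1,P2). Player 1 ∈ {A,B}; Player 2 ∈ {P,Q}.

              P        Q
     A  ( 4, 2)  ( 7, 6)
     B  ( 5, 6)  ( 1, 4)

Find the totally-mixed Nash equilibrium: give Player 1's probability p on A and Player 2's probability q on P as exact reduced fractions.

P1 indiff ⇒ q·4+(1-q)·7 = q·5+(1-q)·1 ⇒ q(-1) = (1-q)(-6) ⇒ q = 6/7
P2 indiff ⇒ p·2+(1-p)·6 = p·6+(1-p)·4 ⇒ p(-4) = (1-p)(-2) ⇒ p = 1/3

P1 mixes 1/3 on A; P2 mixes 6/7 on P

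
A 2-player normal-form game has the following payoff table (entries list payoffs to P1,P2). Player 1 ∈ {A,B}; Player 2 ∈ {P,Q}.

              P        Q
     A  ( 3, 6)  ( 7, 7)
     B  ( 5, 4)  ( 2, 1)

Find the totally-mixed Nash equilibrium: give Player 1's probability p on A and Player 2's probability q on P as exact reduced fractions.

P1 indiff ⇒ q·3+(1-q)·7 = q·5+(1-q)·2 ⇒ q(-2) = (1-q)(-5) ⇒ q = 5/7
P2 indiff ⇒ p·6+(1-p)·4 = p·7+(1-p)·1 ⇒ p(-1) = (1-p)(-3) ⇒ p = 3/4

p=3/4, q=5/7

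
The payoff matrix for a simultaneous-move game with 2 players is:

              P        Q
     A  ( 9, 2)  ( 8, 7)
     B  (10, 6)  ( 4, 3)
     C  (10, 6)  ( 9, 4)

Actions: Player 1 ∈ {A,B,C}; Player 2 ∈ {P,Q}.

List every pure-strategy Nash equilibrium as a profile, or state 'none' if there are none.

NE set: (B,P), (C,P)

(A,P): not NE [P1→C gives 10>9; P2→Q gives 7>2]
(A,Q): not NE [P1→C gives 9>8]
(B,P): NE
(B,Q): not NE [P1→C gives 9>4; P2→P gives 6>3]
(C,P): NE
(C,Q): not NE [P2→P gives 6>4]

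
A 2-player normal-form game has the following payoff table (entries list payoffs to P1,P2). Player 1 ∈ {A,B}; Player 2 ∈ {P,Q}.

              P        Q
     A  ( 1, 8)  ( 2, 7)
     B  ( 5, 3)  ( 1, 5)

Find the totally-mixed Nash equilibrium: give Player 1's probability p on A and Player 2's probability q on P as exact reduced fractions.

P1 indiff ⇒ q·1+(1-q)·2 = q·5+(1-q)·1 ⇒ q(-4) = (1-q)(-1) ⇒ q = 1/5
P2 indiff ⇒ p·8+(1-p)·3 = p·7+(1-p)·5 ⇒ p(1) = (1-p)(2) ⇒ p = 2/3

(p,q) = (2/3, 1/5)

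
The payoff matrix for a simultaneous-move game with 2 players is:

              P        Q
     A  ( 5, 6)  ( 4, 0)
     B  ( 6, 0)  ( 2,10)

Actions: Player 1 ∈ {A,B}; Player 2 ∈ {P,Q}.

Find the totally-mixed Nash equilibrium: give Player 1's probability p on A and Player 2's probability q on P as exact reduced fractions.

(p,q) = (5/8, 2/3)

P1 indiff ⇒ q·5+(1-q)·4 = q·6+(1-q)·2 ⇒ q(-1) = (1-q)(-2) ⇒ q = 2/3
P2 indiff ⇒ p·6+(1-p)·0 = p·0+(1-p)·10 ⇒ p(6) = (1-p)(10) ⇒ p = 5/8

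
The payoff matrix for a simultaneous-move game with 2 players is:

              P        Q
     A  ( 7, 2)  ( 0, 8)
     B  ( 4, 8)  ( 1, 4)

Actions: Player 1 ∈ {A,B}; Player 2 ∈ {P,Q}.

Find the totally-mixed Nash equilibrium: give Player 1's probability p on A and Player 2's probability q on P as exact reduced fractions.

(p,q) = (2/5, 1/4)

P1 indiff ⇒ q·7+(1-q)·0 = q·4+(1-q)·1 ⇒ q(3) = (1-q)(1) ⇒ q = 1/4
P2 indiff ⇒ p·2+(1-p)·8 = p·8+(1-p)·4 ⇒ p(-6) = (1-p)(-4) ⇒ p = 2/5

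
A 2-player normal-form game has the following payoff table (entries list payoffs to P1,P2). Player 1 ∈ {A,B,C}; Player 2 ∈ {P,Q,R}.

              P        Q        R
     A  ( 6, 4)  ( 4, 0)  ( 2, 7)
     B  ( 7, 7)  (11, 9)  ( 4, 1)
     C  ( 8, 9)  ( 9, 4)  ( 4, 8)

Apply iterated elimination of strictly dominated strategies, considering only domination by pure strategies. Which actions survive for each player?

P1 drop A (B beats it: P:7>6 Q:11>4 R:4>2)
P2 drop R (P beats it: B:7>1 C:9>8)
P1→{B,C} P2→{P,Q}

IESDS → P1:{B,C} P2:{P,Q}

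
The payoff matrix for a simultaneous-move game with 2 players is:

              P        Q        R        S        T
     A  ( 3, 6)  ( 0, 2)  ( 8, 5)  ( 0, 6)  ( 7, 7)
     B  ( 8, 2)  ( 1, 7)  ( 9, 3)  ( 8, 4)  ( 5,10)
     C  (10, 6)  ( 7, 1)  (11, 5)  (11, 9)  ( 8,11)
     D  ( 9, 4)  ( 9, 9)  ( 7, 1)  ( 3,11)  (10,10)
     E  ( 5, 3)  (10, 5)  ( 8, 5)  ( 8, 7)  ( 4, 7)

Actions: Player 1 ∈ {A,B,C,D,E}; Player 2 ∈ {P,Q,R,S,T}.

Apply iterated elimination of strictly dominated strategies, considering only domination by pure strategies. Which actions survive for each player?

IESDS → P1:{C,D} P2:{S,T}

P1 drop A (C beats it: P:10>3 Q:7>0 R:11>8 S:11>0 T:8>7)
P1 drop B (C beats it: P:10>8 Q:7>1 R:11>9 S:11>8 T:8>5)
P2 drop P (S beats it: C:9>6 D:11>4 E:7>3)
P2 drop Q (S beats it: C:9>1 D:11>9 E:7>5)
P1 drop E (C beats it: R:11>8 S:11>8 T:8>4)
P2 drop R (S beats it: C:9>5 D:11>1)
P1→{C,D} P2→{S,T}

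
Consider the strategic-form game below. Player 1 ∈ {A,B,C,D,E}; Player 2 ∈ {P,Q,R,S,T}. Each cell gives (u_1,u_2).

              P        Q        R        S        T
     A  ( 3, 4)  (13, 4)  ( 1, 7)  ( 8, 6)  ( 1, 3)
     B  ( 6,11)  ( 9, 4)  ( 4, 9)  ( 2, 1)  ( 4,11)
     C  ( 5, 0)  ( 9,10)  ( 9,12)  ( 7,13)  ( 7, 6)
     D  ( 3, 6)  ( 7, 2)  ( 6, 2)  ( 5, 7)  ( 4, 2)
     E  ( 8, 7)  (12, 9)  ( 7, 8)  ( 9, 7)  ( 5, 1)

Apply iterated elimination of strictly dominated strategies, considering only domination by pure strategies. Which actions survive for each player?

P1 drop B (E beats it: P:8>6 Q:12>9 R:7>4 S:9>2 T:5>4)
P1 drop D (C beats it: P:5>3 Q:9>7 R:9>6 S:7>5 T:7>4)
P2 drop P (R beats it: A:7>4 C:12>0 E:8>7)
P2 drop T (Q beats it: A:4>3 C:10>6 E:9>1)
P1→{A,C,E} P2→{Q,R,S}

IESDS → P1:{A,C,E} P2:{Q,R,S}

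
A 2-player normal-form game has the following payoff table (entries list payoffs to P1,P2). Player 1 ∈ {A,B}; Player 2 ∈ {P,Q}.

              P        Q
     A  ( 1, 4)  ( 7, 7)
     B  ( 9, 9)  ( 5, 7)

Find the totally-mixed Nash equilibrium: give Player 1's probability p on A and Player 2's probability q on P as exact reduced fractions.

P1 indiff ⇒ q·1+(1-q)·7 = q·9+(1-q)·5 ⇒ q(-8) = (1-q)(-2) ⇒ q = 1/5
P2 indiff ⇒ p·4+(1-p)·9 = p·7+(1-p)·7 ⇒ p(-3) = (1-p)(-2) ⇒ p = 2/5

p=2/5, q=1/5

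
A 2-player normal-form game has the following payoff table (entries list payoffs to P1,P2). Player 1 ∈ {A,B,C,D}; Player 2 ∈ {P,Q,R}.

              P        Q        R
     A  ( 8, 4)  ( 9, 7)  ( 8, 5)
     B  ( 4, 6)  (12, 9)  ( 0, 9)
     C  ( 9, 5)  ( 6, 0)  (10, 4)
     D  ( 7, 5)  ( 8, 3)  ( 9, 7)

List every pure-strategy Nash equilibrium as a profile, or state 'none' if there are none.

(A,P): not NE [P1→C gives 9>8; P2→Q gives 7>4]
(A,Q): not NE [P1→B gives 12>9]
(A,R): not NE [P1→C gives 10>8; P2→Q gives 7>5]
(B,P): not NE [P1→C gives 9>4; P2→R gives 9>6]
(B,Q): NE
(B,R): not NE [P1→C gives 10>0]
(C,P): NE
(C,Q): not NE [P1→B gives 12>6; P2→P gives 5>0]
(C,R): not NE [P2→P gives 5>4]
(D,P): not NE [P1→C gives 9>7; P2→R gives 7>5]
(D,Q): not NE [P1→B gives 12>8; P2→R gives 7>3]
(D,R): not NE [P1→C gives 10>9]

Nash profiles: (B,Q), (C,P)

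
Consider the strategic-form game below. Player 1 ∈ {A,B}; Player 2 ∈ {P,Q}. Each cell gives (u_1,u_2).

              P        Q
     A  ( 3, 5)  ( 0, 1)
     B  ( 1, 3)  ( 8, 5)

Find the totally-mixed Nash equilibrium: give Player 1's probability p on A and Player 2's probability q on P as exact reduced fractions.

P1 indiff ⇒ q·3+(1-q)·0 = q·1+(1-q)·8 ⇒ q(2) = (1-q)(8) ⇒ q = 4/5
P2 indiff ⇒ p·5+(1-p)·3 = p·1+(1-p)·5 ⇒ p(4) = (1-p)(2) ⇒ p = 1/3

p=1/3, q=4/5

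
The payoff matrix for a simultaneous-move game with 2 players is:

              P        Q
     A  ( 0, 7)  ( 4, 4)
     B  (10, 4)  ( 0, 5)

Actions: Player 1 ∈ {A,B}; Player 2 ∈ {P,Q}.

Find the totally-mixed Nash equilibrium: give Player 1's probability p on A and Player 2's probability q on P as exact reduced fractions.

P1 indiff ⇒ q·0+(1-q)·4 = q·10+(1-q)·0 ⇒ q(-10) = (1-q)(-4) ⇒ q = 2/7
P2 indiff ⇒ p·7+(1-p)·4 = p·4+(1-p)·5 ⇒ p(3) = (1-p)(1) ⇒ p = 1/4

(p,q) = (1/4, 2/7)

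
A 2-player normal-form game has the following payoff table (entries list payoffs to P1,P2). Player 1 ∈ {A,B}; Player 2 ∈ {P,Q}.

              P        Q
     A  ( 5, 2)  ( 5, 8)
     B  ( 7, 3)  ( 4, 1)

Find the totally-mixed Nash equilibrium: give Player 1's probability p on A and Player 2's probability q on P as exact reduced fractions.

(p,q) = (1/4, 1/3)

P1 indiff ⇒ q·5+(1-q)·5 = q·7+(1-q)·4 ⇒ q(-2) = (1-q)(-1) ⇒ q = 1/3
P2 indiff ⇒ p·2+(1-p)·3 = p·8+(1-p)·1 ⇒ p(-6) = (1-p)(-2) ⇒ p = 1/4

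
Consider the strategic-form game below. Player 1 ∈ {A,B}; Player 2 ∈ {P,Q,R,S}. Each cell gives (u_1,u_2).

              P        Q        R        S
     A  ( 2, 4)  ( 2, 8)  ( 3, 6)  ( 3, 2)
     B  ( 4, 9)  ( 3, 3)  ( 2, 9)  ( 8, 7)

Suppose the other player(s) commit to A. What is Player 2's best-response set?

P2 best: {Q}

u_2(P vs A) = 4
u_2(Q vs A) = 8
u_2(R vs A) = 6
u_2(S vs A) = 2
max payoff 8 at {Q}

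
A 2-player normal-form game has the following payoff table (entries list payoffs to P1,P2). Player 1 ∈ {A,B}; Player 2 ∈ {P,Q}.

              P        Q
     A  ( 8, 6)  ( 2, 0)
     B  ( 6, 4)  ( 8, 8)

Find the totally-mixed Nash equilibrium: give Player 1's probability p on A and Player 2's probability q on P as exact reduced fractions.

P1 mixes 2/5 on A; P2 mixes 3/4 on P

P1 indiff ⇒ q·8+(1-q)·2 = q·6+(1-q)·8 ⇒ q(2) = (1-q)(6) ⇒ q = 3/4
P2 indiff ⇒ p·6+(1-p)·4 = p·0+(1-p)·8 ⇒ p(6) = (1-p)(4) ⇒ p = 2/5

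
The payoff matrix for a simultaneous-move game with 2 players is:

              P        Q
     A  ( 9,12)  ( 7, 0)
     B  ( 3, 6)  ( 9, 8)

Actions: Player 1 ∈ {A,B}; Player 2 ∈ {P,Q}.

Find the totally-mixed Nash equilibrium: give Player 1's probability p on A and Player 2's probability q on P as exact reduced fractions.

P1 indiff ⇒ q·9+(1-q)·7 = q·3+(1-q)·9 ⇒ q(6) = (1-q)(2) ⇒ q = 1/4
P2 indiff ⇒ p·12+(1-p)·6 = p·0+(1-p)·8 ⇒ p(12) = (1-p)(2) ⇒ p = 1/7

(p,q) = (1/7, 1/4)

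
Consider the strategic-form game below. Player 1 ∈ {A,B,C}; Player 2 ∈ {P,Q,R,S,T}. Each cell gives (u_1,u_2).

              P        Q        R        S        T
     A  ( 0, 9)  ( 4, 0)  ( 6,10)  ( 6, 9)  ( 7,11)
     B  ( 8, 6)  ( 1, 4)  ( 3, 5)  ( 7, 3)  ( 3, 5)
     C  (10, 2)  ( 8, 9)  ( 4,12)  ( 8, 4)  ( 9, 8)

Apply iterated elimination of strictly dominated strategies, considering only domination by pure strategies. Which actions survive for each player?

IESDS → P1:{A,C} P2:{R,T}

P1 drop B (C beats it: P:10>8 Q:8>1 R:4>3 S:8>7 T:9>3)
P2 drop P (R beats it: A:10>9 C:12>2)
P2 drop Q (R beats it: A:10>0 C:12>9)
P2 drop S (R beats it: A:10>9 C:12>4)
P1→{A,C} P2→{R,T}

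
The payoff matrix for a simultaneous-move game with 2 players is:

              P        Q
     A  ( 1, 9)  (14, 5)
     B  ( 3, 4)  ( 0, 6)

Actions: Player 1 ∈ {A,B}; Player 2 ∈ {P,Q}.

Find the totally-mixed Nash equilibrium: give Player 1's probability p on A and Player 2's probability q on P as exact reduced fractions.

P1 indiff ⇒ q·1+(1-q)·14 = q·3+(1-q)·0 ⇒ q(-2) = (1-q)(-14) ⇒ q = 7/8
P2 indiff ⇒ p·9+(1-p)·4 = p·5+(1-p)·6 ⇒ p(4) = (1-p)(2) ⇒ p = 1/3

p=1/3, q=7/8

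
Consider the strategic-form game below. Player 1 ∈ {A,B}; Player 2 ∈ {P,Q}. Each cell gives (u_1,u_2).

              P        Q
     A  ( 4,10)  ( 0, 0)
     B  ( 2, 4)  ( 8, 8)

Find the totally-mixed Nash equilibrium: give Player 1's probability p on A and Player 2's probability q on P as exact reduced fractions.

P1 indiff ⇒ q·4+(1-q)·0 = q·2+(1-q)·8 ⇒ q(2) = (1-q)(8) ⇒ q = 4/5
P2 indiff ⇒ p·10+(1-p)·4 = p·0+(1-p)·8 ⇒ p(10) = (1-p)(4) ⇒ p = 2/7

P1 mixes 2/7 on A; P2 mixes 4/5 on P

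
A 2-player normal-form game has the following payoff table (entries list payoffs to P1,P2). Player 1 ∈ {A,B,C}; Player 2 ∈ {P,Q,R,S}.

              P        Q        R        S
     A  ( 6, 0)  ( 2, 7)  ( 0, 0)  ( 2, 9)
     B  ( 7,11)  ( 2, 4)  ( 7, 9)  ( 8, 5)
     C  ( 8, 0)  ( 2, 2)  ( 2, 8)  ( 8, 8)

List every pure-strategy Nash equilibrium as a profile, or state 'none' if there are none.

(A,P): not NE [P1→C gives 8>6; P2→S gives 9>0]
(A,Q): not NE [P2→S gives 9>7]
(A,R): not NE [P1→B gives 7>0; P2→S gives 9>0]
(A,S): not NE [P1→C gives 8>2]
(B,P): not NE [P1→C gives 8>7]
(B,Q): not NE [P2→P gives 11>4]
(B,R): not NE [P2→P gives 11>9]
(B,S): not NE [P2→P gives 11>5]
(C,P): not NE [P2→S gives 8>0]
(C,Q): not NE [P2→S gives 8>2]
(C,R): not NE [P1→B gives 7>2]
(C,S): NE

PSNE = {(C,S)}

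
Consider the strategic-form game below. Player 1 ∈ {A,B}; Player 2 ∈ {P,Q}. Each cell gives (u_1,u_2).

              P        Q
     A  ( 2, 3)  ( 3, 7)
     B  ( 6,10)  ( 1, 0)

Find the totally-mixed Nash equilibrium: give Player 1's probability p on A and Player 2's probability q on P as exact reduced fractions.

P1 indiff ⇒ q·2+(1-q)·3 = q·6+(1-q)·1 ⇒ q(-4) = (1-q)(-2) ⇒ q = 1/3
P2 indiff ⇒ p·3+(1-p)·10 = p·7+(1-p)·0 ⇒ p(-4) = (1-p)(-10) ⇒ p = 5/7

p=5/7, q=1/3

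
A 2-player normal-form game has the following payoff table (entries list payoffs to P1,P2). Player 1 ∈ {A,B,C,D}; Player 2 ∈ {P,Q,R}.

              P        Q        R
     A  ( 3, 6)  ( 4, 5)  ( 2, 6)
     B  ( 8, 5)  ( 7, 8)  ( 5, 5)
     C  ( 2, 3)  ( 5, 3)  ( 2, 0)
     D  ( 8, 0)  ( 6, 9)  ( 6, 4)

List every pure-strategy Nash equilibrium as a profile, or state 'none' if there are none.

(A,P): not NE [P1→D gives 8>3]
(A,Q): not NE [P1→B gives 7>4; P2→R gives 6>5]
(A,R): not NE [P1→D gives 6>2]
(B,P): not NE [P2→Q gives 8>5]
(B,Q): NE
(B,R): not NE [P1→D gives 6>5; P2→Q gives 8>5]
(C,P): not NE [P1→D gives 8>2]
(C,Q): not NE [P1→B gives 7>5]
(C,R): not NE [P1→D gives 6>2; P2→Q gives 3>0]
(D,P): not NE [P2→Q gives 9>0]
(D,Q): not NE [P1→B gives 7>6]
(D,R): not NE [P2→Q gives 9>4]

NE set: (B,Q)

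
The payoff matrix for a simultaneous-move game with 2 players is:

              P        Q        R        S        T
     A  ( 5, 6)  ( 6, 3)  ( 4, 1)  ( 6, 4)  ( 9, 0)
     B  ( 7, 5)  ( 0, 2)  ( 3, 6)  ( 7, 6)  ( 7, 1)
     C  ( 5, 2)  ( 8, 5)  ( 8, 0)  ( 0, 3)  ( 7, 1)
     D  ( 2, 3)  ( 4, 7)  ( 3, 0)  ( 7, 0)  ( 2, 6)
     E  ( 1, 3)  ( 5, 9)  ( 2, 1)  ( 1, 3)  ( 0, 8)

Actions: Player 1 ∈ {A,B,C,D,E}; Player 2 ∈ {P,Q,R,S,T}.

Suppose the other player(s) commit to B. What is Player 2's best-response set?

argmax u_2 = {R,S}

u_2(P vs B) = 5
u_2(Q vs B) = 2
u_2(R vs B) = 6
u_2(S vs B) = 6
u_2(T vs B) = 1
max payoff 6 at {R,S}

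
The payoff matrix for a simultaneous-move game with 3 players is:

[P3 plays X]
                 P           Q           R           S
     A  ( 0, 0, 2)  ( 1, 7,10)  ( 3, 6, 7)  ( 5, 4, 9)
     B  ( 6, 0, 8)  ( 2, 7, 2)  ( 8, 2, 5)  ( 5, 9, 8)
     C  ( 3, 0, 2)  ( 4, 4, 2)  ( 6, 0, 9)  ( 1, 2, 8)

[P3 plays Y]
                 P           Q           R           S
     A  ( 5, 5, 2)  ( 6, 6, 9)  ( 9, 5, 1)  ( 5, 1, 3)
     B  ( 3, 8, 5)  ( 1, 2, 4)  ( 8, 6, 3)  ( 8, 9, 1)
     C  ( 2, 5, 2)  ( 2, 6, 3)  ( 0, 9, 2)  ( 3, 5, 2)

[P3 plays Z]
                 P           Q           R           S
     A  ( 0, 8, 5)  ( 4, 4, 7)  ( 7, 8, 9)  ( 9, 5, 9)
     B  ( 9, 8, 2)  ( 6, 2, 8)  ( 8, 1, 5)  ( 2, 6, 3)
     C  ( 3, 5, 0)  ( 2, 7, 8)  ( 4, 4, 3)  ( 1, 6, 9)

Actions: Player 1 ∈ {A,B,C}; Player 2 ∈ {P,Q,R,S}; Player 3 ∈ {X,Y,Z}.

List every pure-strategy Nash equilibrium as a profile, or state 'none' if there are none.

PSNE = {(B,S,X)}

(A,P,X): not NE [P1→B gives 6>0; P2→Q gives 7>0; P3→Z gives 5>2]
(A,P,Y): not NE [P2→Q gives 6>5; P3→Z gives 5>2]
(A,P,Z): not NE [P1→B gives 9>0]
(A,Q,X): not NE [P1→C gives 4>1]
(A,Q,Y): not NE [P3→X gives 10>9]
(A,Q,Z): not NE [P1→B gives 6>4; P2→R gives 8>4; P3→X gives 10>7]
(A,R,X): not NE [P1→B gives 8>3; P2→Q gives 7>6; P3→Z gives 9>7]
(A,R,Y): not NE [P2→Q gives 6>5; P3→Z gives 9>1]
(A,R,Z): not NE [P1→B gives 8>7]
(A,S,X): not NE [P2→Q gives 7>4]
(A,S,Y): not NE [P1→B gives 8>5; P2→Q gives 6>1; P3→Z gives 9>3]
(A,S,Z): not NE [P2→R gives 8>5]
(B,P,X): not NE [P2→S gives 9>0]
(B,P,Y): not NE [P1→A gives 5>3; P2→S gives 9>8; P3→X gives 8>5]
(B,P,Z): not NE [P3→X gives 8>2]
(B,Q,X): not NE [P1→C gives 4>2; P2→S gives 9>7; P3→Z gives 8>2]
(B,Q,Y): not NE [P1→A gives 6>1; P2→S gives 9>2; P3→Z gives 8>4]
(B,Q,Z): not NE [P2→P gives 8>2]
(B,R,X): not NE [P2→S gives 9>2]
(B,R,Y): not NE [P1→A gives 9>8; P2→S gives 9>6; P3→Z gives 5>3]
(B,R,Z): not NE [P2→P gives 8>1]
(B,S,X): NE
(B,S,Y): not NE [P3→X gives 8>1]
(B,S,Z): not NE [P1→A gives 9>2; P2→P gives 8>6; P3→X gives 8>3]
(C,P,X): not NE [P1→B gives 6>3; P2→Q gives 4>0]
(C,P,Y): not NE [P1→A gives 5>2; P2→R gives 9>5]
(C,P,Z): not NE [P1→B gives 9>3; P2→Q gives 7>5; P3→Y gives 2>0]
(C,Q,X): not NE [P3→Z gives 8>2]
(C,Q,Y): not NE [P1→A gives 6>2; P2→R gives 9>6; P3→Z gives 8>3]
(C,Q,Z): not NE [P1→B gives 6>2]
(C,R,X): not NE [P1→B gives 8>6; P2→Q gives 4>0]
(C,R,Y): not NE [P1→A gives 9>0; P3→X gives 9>2]
(C,R,Z): not NE [P1→B gives 8>4; P2→Q gives 7>4; P3→X gives 9>3]
(C,S,X): not NE [P1→B gives 5>1; P2→Q gives 4>2; P3→Z gives 9>8]
(C,S,Y): not NE [P1→B gives 8>3; P2→R gives 9>5; P3→Z gives 9>2]
(C,S,Z): not NE [P1→A gives 9>1; P2→Q gives 7>6]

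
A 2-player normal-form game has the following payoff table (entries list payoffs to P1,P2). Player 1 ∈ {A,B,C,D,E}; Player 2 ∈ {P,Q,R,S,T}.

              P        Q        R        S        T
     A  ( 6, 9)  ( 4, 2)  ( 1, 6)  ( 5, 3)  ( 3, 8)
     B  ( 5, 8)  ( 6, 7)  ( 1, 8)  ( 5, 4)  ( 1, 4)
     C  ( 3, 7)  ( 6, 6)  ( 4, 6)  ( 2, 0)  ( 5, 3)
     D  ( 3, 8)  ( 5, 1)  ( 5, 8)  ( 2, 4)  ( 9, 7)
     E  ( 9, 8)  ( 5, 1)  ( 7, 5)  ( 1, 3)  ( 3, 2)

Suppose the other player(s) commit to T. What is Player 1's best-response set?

u_1(A vs T) = 3
u_1(B vs T) = 1
u_1(C vs T) = 5
u_1(D vs T) = 9
u_1(E vs T) = 3
max payoff 9 at {D}

P1 best: {D}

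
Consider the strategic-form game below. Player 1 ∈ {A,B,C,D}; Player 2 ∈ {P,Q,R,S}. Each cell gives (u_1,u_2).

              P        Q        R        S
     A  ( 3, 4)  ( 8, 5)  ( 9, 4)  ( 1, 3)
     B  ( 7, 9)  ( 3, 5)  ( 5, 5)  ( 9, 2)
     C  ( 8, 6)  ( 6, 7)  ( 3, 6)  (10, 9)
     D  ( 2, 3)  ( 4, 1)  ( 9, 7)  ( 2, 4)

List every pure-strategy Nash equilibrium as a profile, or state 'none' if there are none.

PSNE = {(A,Q), (C,S), (D,R)}

(A,P): not NE [P1→C gives 8>3; P2→Q gives 5>4]
(A,Q): NE
(A,R): not NE [P2→Q gives 5>4]
(A,S): not NE [P1→C gives 10>1; P2→Q gives 5>3]
(B,P): not NE [P1→C gives 8>7]
(B,Q): not NE [P1→A gives 8>3; P2→P gives 9>5]
(B,R): not NE [P1→D gives 9>5; P2→P gives 9>5]
(B,S): not NE [P1→C gives 10>9; P2→P gives 9>2]
(C,P): not NE [P2→S gives 9>6]
(C,Q): not NE [P1→A gives 8>6; P2→S gives 9>7]
(C,R): not NE [P1→D gives 9>3; P2→S gives 9>6]
(C,S): NE
(D,P): not NE [P1→C gives 8>2; P2→R gives 7>3]
(D,Q): not NE [P1→A gives 8>4; P2→R gives 7>1]
(D,R): NE
(D,S): not NE [P1→C gives 10>2; P2→R gives 7>4]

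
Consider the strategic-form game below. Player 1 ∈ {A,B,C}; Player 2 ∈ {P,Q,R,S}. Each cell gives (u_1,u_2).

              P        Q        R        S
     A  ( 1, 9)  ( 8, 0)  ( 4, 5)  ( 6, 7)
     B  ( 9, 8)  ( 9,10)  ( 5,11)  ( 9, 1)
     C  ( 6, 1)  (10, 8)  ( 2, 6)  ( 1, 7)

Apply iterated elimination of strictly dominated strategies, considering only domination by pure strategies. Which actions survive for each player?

Remaining: P1:{B,C} P2:{Q,R}

P1 drop A (B beats it: P:9>1 Q:9>8 R:5>4 S:9>6)
P2 drop P (Q beats it: B:10>8 C:8>1)
P2 drop S (Q beats it: B:10>1 C:8>7)
P1→{B,C} P2→{Q,R}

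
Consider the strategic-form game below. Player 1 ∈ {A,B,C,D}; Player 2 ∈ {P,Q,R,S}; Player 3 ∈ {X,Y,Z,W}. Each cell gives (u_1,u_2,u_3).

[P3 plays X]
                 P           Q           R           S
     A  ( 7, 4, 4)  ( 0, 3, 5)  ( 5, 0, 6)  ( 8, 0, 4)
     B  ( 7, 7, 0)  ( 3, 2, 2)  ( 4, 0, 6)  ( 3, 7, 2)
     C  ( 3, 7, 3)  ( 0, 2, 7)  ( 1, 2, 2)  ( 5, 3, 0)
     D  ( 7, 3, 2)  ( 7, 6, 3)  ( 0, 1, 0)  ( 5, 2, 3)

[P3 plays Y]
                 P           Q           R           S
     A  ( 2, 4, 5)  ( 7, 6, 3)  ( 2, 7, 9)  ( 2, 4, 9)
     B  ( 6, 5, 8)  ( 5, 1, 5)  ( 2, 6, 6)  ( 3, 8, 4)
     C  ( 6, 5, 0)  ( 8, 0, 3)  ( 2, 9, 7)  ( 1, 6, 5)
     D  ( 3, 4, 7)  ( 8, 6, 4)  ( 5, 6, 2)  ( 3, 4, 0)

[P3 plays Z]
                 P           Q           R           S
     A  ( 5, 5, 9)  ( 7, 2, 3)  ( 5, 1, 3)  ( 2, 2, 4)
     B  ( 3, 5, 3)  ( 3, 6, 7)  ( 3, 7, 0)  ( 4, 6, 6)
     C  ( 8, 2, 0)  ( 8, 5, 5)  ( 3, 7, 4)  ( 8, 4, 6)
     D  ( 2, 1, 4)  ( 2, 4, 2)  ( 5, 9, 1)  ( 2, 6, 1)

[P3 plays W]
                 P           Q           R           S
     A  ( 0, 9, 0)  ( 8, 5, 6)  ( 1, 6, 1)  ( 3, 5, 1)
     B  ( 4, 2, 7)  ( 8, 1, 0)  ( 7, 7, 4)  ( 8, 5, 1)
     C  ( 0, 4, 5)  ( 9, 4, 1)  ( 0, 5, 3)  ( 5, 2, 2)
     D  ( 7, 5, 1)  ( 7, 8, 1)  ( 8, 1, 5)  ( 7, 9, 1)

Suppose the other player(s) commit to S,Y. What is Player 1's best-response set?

u_1(A vs S,Y) = 2
u_1(B vs S,Y) = 3
u_1(C vs S,Y) = 1
u_1(D vs S,Y) = 3
max payoff 3 at {B,D}

P1 best: {B,D}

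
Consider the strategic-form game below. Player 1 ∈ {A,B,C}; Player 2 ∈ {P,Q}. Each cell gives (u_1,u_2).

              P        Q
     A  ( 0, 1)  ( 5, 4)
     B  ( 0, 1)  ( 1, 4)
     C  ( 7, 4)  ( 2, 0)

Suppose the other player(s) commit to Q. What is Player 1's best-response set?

u_1(A vs Q) = 5
u_1(B vs Q) = 1
u_1(C vs Q) = 2
max payoff 5 at {A}

P1 best: {A}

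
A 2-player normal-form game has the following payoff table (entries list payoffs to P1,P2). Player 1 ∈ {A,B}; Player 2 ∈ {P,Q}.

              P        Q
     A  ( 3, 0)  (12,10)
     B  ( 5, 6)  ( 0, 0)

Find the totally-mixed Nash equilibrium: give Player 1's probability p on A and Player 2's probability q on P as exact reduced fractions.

P1 indiff ⇒ q·3+(1-q)·12 = q·5+(1-q)·0 ⇒ q(-2) = (1-q)(-12) ⇒ q = 6/7
P2 indiff ⇒ p·0+(1-p)·6 = p·10+(1-p)·0 ⇒ p(-10) = (1-p)(-6) ⇒ p = 3/8

P1 mixes 3/8 on A; P2 mixes 6/7 on P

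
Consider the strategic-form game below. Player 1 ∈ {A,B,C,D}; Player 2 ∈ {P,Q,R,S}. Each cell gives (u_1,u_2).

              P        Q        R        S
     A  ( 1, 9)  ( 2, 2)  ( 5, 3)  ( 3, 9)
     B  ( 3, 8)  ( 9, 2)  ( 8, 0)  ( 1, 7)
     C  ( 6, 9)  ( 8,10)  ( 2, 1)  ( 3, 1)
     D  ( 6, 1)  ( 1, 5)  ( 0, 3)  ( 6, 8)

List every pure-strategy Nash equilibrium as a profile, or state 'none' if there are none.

(A,P): not NE [P1→D gives 6>1]
(A,Q): not NE [P1→B gives 9>2; P2→S gives 9>2]
(A,R): not NE [P1→B gives 8>5; P2→S gives 9>3]
(A,S): not NE [P1→D gives 6>3]
(B,P): not NE [P1→D gives 6>3]
(B,Q): not NE [P2→P gives 8>2]
(B,R): not NE [P2→P gives 8>0]
(B,S): not NE [P1→D gives 6>1; P2→P gives 8>7]
(C,P): not NE [P2→Q gives 10>9]
(C,Q): not NE [P1→B gives 9>8]
(C,R): not NE [P1→B gives 8>2; P2→Q gives 10>1]
(C,S): not NE [P1→D gives 6>3; P2→Q gives 10>1]
(D,P): not NE [P2→S gives 8>1]
(D,Q): not NE [P1→B gives 9>1; P2→S gives 8>5]
(D,R): not NE [P1→B gives 8>0; P2→S gives 8>3]
(D,S): NE

Nash profiles: (D,S)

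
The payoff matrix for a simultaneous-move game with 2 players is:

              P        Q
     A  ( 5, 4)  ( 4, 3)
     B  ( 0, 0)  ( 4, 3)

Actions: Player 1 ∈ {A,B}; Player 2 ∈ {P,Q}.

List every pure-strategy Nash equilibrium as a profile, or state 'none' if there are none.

(A,P): NE
(A,Q): not NE [P2→P gives 4>3]
(B,P): not NE [P1→A gives 5>0; P2→Q gives 3>0]
(B,Q): NE

PSNE = {(A,P), (B,Q)}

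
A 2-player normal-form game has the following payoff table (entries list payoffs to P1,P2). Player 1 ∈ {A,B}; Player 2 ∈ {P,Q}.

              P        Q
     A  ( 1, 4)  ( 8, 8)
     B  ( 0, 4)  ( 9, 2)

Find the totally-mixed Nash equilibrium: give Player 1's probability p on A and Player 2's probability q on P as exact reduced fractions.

(p,q) = (1/3, 1/2)

P1 indiff ⇒ q·1+(1-q)·8 = q·0+(1-q)·9 ⇒ q(1) = (1-q)(1) ⇒ q = 1/2
P2 indiff ⇒ p·4+(1-p)·4 = p·8+(1-p)·2 ⇒ p(-4) = (1-p)(-2) ⇒ p = 1/3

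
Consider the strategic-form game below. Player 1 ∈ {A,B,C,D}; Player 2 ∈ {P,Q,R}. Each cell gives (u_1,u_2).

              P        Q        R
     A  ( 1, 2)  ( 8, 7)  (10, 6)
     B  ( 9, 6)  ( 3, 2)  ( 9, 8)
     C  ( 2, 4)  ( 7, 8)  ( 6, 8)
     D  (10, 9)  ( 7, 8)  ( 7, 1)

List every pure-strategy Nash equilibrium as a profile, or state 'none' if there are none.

PSNE = {(A,Q), (D,P)}

(A,P): not NE [P1→D gives 10>1; P2→Q gives 7>2]
(A,Q): NE
(A,R): not NE [P2→Q gives 7>6]
(B,P): not NE [P1→D gives 10>9; P2→R gives 8>6]
(B,Q): not NE [P1→A gives 8>3; P2→R gives 8>2]
(B,R): not NE [P1→A gives 10>9]
(C,P): not NE [P1→D gives 10>2; P2→R gives 8>4]
(C,Q): not NE [P1→A gives 8>7]
(C,R): not NE [P1→A gives 10>6]
(D,P): NE
(D,Q): not NE [P1→A gives 8>7; P2→P gives 9>8]
(D,R): not NE [P1→A gives 10>7; P2→P gives 9>1]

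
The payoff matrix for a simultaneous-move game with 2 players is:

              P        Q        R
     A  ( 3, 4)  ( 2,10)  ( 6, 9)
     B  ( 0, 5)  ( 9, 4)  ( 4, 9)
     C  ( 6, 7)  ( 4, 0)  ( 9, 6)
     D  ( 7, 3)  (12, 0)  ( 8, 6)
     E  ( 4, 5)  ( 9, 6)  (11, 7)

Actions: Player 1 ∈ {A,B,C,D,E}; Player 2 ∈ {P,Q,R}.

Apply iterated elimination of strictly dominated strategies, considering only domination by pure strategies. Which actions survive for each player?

P1 drop A (C beats it: P:6>3 Q:4>2 R:9>6)
P1 drop B (D beats it: P:7>0 Q:12>9 R:8>4)
P2 drop Q (R beats it: C:6>0 D:6>0 E:7>6)
P1→{C,D,E} P2→{P,R}

IESDS → P1:{C,D,E} P2:{P,R}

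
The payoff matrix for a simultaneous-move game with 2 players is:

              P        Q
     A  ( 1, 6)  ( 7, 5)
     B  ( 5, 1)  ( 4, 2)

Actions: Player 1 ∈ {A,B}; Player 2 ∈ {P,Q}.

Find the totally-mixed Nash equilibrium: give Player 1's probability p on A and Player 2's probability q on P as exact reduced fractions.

P1 indiff ⇒ q·1+(1-q)·7 = q·5+(1-q)·4 ⇒ q(-4) = (1-q)(-3) ⇒ q = 3/7
P2 indiff ⇒ p·6+(1-p)·1 = p·5+(1-p)·2 ⇒ p(1) = (1-p)(1) ⇒ p = 1/2

P1 mixes 1/2 on A; P2 mixes 3/7 on P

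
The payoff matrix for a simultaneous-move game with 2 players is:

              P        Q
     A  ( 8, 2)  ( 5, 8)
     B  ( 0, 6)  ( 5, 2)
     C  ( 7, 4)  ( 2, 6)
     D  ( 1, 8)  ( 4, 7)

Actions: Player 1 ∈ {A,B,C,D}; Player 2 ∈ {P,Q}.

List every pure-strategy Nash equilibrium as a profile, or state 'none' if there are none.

(A,P): not NE [P2→Q gives 8>2]
(A,Q): NE
(B,P): not NE [P1→A gives 8>0]
(B,Q): not NE [P2→P gives 6>2]
(C,P): not NE [P1→A gives 8>7; P2→Q gives 6>4]
(C,Q): not NE [P1→B gives 5>2]
(D,P): not NE [P1→A gives 8>1]
(D,Q): not NE [P1→B gives 5>4; P2→P gives 8>7]

PSNE = {(A,Q)}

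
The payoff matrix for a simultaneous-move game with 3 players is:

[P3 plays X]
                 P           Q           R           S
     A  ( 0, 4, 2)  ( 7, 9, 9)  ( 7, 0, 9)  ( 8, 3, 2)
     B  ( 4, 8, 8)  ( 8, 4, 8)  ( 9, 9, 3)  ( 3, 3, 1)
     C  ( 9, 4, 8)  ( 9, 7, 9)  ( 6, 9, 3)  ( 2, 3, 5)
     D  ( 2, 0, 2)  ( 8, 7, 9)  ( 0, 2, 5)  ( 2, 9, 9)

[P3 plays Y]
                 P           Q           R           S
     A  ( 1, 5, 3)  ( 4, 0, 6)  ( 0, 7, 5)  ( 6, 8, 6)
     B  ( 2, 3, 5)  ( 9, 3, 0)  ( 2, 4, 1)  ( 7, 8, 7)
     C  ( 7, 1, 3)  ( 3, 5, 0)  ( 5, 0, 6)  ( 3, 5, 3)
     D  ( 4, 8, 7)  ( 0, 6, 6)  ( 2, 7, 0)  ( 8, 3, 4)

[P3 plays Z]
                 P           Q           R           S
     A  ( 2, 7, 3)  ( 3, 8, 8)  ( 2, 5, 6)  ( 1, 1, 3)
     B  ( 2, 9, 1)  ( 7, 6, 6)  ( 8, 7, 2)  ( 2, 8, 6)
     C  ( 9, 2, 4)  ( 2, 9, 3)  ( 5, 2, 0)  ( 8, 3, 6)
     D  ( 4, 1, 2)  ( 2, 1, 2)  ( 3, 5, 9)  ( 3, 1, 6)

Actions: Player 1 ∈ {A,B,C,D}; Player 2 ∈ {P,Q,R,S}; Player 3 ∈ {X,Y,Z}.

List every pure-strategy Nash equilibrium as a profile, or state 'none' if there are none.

(A,P,X): not NE [P1→C gives 9>0; P2→Q gives 9>4; P3→Z gives 3>2]
(A,P,Y): not NE [P1→C gives 7>1; P2→S gives 8>5]
(A,P,Z): not NE [P1→C gives 9>2; P2→Q gives 8>7]
(A,Q,X): not NE [P1→C gives 9>7]
(A,Q,Y): not NE [P1→B gives 9>4; P2→S gives 8>0; P3→X gives 9>6]
(A,Q,Z): not NE [P1→B gives 7>3; P3→X gives 9>8]
(A,R,X): not NE [P1→B gives 9>7; P2→Q gives 9>0]
(A,R,Y): not NE [P1→C gives 5>0; P2→S gives 8>7; P3→X gives 9>5]
(A,R,Z): not NE [P1→B gives 8>2; P2→Q gives 8>5; P3→X gives 9>6]
(A,S,X): not NE [P2→Q gives 9>3; P3→Y gives 6>2]
(A,S,Y): not NE [P1→D gives 8>6]
(A,S,Z): not NE [P1→C gives 8>1; P2→Q gives 8>1; P3→Y gives 6>3]
(B,P,X): not NE [P1→C gives 9>4; P2→R gives 9>8]
(B,P,Y): not NE [P1→C gives 7>2; P2→S gives 8>3; P3→X gives 8>5]
(B,P,Z): not NE [P1→C gives 9>2; P3→X gives 8>1]
(B,Q,X): not NE [P1→C gives 9>8; P2→R gives 9>4]
(B,Q,Y): not NE [P2→S gives 8>3; P3→X gives 8>0]
(B,Q,Z): not NE [P2→P gives 9>6; P3→X gives 8>6]
(B,R,X): NE
(B,R,Y): not NE [P1→C gives 5>2; P2→S gives 8>4; P3→X gives 3>1]
(B,R,Z): not NE [P2→P gives 9>7; P3→X gives 3>2]
(B,S,X): not NE [P1→A gives 8>3; P2→R gives 9>3; P3→Y gives 7>1]
(B,S,Y): not NE [P1→D gives 8>7]
(B,S,Z): not NE [P1→C gives 8>2; P2→P gives 9>8; P3→Y gives 7>6]
(C,P,X): not NE [P2→R gives 9>4]
(C,P,Y): not NE [P2→S gives 5>1; P3→X gives 8>3]
(C,P,Z): not NE [P2→Q gives 9>2; P3→X gives 8>4]
(C,Q,X): not NE [P2→R gives 9>7]
(C,Q,Y): not NE [P1→B gives 9>3; P3→X gives 9>0]
(C,Q,Z): not NE [P1→B gives 7>2; P3→X gives 9>3]
(C,R,X): not NE [P1→B gives 9>6; P3→Y gives 6>3]
(C,R,Y): not NE [P2→S gives 5>0]
(C,R,Z): not NE [P1→B gives 8>5; P2→Q gives 9>2; P3→Y gives 6>0]
(C,S,X): not NE [P1→A gives 8>2; P2→R gives 9>3; P3→Z gives 6>5]
(C,S,Y): not NE [P1→D gives 8>3; P3→Z gives 6>3]
(C,S,Z): not NE [P2→Q gives 9>3]
(D,P,X): not NE [P1→C gives 9>2; P2→S gives 9>0; P3→Y gives 7>2]
(D,P,Y): not NE [P1→C gives 7>4]
(D,P,Z): not NE [P1→C gives 9>4; P2→R gives 5>1; P3→Y gives 7>2]
(D,Q,X): not NE [P1→C gives 9>8; P2→S gives 9>7]
(D,Q,Y): not NE [P1→B gives 9>0; P2→P gives 8>6; P3→X gives 9>6]
(D,Q,Z): not NE [P1→B gives 7>2; P2→R gives 5>1; P3→X gives 9>2]
(D,R,X): not NE [P1→B gives 9>0; P2→S gives 9>2; P3→Z gives 9>5]
(D,R,Y): not NE [P1→C gives 5>2; P2→P gives 8>7; P3→Z gives 9>0]
(D,R,Z): not NE [P1→B gives 8>3]
(D,S,X): not NE [P1→A gives 8>2]
(D,S,Y): not NE [P2→P gives 8>3; P3→X gives 9>4]
(D,S,Z): not NE [P1→C gives 8>3; P2→R gives 5>1; P3→X gives 9>6]

NE set: (B,R,X)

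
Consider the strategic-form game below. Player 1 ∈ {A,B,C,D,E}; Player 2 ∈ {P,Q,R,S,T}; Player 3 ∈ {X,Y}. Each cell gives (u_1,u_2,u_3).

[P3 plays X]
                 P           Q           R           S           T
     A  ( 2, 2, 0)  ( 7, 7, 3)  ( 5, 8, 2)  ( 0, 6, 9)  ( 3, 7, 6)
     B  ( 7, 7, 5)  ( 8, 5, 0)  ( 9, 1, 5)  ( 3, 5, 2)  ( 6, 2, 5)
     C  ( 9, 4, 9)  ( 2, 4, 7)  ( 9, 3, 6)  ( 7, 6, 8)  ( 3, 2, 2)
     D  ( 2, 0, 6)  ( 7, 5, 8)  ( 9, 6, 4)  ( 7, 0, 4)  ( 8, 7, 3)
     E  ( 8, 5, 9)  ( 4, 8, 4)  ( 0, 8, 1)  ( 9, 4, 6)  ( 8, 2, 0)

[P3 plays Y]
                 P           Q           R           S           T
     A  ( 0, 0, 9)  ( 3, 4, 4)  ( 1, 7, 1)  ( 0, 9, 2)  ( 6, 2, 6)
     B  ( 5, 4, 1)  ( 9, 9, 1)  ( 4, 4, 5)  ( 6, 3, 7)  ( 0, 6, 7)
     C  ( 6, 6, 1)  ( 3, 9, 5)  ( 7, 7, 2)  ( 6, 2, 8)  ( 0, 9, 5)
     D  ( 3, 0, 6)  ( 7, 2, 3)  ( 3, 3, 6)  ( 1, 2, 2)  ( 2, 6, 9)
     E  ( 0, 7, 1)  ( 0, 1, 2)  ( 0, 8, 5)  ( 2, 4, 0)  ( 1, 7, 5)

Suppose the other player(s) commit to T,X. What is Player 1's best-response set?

u_1(A vs T,X) = 3
u_1(B vs T,X) = 6
u_1(C vs T,X) = 3
u_1(D vs T,X) = 8
u_1(E vs T,X) = 8
max payoff 8 at {D,E}

BR_1 = {D,E}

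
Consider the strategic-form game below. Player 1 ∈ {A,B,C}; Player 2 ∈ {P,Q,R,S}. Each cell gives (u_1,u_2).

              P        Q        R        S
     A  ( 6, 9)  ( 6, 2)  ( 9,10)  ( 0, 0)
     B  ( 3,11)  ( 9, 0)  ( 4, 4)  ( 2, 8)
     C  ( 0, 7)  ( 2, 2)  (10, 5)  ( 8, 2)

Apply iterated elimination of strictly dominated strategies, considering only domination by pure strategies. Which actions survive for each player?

Remaining: P1:{A,C} P2:{P,R}

P2 drop Q (P beats it: A:9>2 B:11>0 C:7>2)
P2 drop S (P beats it: A:9>0 B:11>8 C:7>2)
P1 drop B (A beats it: P:6>3 R:9>4)
P1→{A,C} P2→{P,R}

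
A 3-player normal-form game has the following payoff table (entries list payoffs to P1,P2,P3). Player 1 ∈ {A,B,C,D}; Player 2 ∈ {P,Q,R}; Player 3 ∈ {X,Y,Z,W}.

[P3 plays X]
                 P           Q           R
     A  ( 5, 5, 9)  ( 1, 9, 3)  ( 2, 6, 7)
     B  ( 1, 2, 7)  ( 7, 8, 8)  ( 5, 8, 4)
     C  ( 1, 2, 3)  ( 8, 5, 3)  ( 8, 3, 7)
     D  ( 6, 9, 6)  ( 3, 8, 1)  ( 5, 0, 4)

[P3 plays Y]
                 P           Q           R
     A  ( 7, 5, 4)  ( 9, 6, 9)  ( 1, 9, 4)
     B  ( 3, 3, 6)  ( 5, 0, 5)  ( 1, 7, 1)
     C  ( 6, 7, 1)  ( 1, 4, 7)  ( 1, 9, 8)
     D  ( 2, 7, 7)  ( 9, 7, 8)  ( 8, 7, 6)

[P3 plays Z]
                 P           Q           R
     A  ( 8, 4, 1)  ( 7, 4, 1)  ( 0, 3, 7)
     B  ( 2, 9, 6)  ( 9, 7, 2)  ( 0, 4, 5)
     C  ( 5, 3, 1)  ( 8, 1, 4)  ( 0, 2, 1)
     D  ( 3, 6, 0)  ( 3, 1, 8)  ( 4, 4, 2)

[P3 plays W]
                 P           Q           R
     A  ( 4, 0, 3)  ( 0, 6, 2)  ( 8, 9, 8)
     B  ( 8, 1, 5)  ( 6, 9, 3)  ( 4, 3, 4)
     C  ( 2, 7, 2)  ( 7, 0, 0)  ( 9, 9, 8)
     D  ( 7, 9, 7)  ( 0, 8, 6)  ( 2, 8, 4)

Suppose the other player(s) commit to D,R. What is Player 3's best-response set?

BR_3 = {Y}

u_3(X vs D,R) = 4
u_3(Y vs D,R) = 6
u_3(Z vs D,R) = 2
u_3(W vs D,R) = 4
max payoff 6 at {Y}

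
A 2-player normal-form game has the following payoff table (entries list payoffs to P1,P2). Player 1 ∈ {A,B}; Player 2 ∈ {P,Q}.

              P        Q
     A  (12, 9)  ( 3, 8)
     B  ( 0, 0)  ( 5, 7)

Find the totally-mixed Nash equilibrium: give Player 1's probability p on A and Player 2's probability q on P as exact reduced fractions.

P1 indiff ⇒ q·12+(1-q)·3 = q·0+(1-q)·5 ⇒ q(12) = (1-q)(2) ⇒ q = 1/7
P2 indiff ⇒ p·9+(1-p)·0 = p·8+(1-p)·7 ⇒ p(1) = (1-p)(7) ⇒ p = 7/8

(p,q) = (7/8, 1/7)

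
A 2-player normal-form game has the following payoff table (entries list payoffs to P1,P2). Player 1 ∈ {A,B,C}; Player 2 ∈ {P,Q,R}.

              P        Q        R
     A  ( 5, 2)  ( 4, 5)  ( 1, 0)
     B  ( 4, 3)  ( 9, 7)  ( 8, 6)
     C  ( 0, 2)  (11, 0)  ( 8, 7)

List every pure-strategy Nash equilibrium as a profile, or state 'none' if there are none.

PSNE = {(C,R)}

(A,P): not NE [P2→Q gives 5>2]
(A,Q): not NE [P1→C gives 11>4]
(A,R): not NE [P1→C gives 8>1; P2→Q gives 5>0]
(B,P): not NE [P1→A gives 5>4; P2→Q gives 7>3]
(B,Q): not NE [P1→C gives 11>9]
(B,R): not NE [P2→Q gives 7>6]
(C,P): not NE [P1→A gives 5>0; P2→R gives 7>2]
(C,Q): not NE [P2→R gives 7>0]
(C,R): NE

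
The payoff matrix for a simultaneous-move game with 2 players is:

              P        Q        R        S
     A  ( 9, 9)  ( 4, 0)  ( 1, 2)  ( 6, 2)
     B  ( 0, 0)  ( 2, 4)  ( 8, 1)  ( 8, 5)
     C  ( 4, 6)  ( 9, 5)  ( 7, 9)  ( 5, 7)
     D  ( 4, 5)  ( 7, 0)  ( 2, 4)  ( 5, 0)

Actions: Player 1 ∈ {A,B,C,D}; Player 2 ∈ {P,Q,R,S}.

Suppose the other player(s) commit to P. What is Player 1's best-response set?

BR_1 = {A}

u_1(A vs P) = 9
u_1(B vs P) = 0
u_1(C vs P) = 4
u_1(D vs P) = 4
max payoff 9 at {A}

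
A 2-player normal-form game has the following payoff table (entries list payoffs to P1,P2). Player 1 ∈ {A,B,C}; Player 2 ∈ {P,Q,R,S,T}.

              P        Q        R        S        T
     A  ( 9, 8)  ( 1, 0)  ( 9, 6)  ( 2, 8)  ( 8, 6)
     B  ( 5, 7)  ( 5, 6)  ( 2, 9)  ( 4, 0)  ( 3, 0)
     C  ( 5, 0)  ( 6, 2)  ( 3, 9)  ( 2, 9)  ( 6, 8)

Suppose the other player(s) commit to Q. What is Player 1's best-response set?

argmax u_1 = {C}

u_1(A vs Q) = 1
u_1(B vs Q) = 5
u_1(C vs Q) = 6
max payoff 6 at {C}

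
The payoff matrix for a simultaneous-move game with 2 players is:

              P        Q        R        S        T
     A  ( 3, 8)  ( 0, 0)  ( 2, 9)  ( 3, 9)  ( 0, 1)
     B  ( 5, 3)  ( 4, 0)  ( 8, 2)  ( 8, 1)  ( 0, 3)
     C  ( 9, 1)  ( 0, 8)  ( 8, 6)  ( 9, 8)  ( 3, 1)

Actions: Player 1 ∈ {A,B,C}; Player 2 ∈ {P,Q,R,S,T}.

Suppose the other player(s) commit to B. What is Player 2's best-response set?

u_2(P vs B) = 3
u_2(Q vs B) = 0
u_2(R vs B) = 2
u_2(S vs B) = 1
u_2(T vs B) = 3
max payoff 3 at {P,T}

argmax u_2 = {P,T}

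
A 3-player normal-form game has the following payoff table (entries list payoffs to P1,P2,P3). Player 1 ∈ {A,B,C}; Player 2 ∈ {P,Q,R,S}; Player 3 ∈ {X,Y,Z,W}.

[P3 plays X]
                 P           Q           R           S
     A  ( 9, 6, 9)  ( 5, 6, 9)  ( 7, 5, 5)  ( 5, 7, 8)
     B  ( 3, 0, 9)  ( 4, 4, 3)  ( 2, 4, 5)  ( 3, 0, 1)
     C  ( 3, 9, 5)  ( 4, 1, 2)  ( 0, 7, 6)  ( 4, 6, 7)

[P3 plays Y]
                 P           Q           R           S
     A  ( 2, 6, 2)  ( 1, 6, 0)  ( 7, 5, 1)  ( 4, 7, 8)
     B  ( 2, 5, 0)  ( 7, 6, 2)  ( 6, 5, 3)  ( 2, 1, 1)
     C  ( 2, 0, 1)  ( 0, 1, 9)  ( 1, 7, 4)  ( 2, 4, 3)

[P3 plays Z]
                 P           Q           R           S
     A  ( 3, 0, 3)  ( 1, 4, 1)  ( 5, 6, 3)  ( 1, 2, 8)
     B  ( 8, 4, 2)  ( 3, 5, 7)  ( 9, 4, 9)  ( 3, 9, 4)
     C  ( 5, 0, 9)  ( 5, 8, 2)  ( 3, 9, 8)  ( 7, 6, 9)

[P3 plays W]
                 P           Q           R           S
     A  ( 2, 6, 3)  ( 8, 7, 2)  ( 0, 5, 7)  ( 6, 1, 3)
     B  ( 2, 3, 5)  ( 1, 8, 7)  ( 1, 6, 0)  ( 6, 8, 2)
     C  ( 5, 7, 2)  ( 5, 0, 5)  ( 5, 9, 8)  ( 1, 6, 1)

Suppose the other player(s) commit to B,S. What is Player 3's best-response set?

argmax u_3 = {Z}

u_3(X vs B,S) = 1
u_3(Y vs B,S) = 1
u_3(Z vs B,S) = 4
u_3(W vs B,S) = 2
max payoff 4 at {Z}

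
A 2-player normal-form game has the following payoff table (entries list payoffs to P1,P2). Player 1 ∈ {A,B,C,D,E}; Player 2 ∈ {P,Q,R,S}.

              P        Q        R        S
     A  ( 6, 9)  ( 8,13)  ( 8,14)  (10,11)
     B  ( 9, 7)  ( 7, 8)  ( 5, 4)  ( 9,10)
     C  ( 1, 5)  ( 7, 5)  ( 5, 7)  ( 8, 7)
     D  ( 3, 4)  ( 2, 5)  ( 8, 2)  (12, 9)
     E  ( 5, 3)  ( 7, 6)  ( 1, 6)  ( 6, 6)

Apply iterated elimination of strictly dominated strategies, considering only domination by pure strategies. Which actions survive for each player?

Remaining: P1:{A,D} P2:{Q,R,S}

P1 drop C (A beats it: P:6>1 Q:8>7 R:8>5 S:10>8)
P1 drop E (A beats it: P:6>5 Q:8>7 R:8>1 S:10>6)
P2 drop P (Q beats it: A:13>9 B:8>7 D:5>4)
P1 drop B (A beats it: Q:8>7 R:8>5 S:10>9)
P1→{A,D} P2→{Q,R,S}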